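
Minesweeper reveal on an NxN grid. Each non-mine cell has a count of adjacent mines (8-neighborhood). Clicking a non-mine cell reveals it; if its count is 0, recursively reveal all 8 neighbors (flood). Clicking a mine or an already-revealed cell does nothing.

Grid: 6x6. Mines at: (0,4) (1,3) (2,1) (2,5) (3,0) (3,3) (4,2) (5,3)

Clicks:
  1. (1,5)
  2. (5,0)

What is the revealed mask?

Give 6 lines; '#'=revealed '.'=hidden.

Click 1 (1,5) count=2: revealed 1 new [(1,5)] -> total=1
Click 2 (5,0) count=0: revealed 4 new [(4,0) (4,1) (5,0) (5,1)] -> total=5

Answer: ......
.....#
......
......
##....
##....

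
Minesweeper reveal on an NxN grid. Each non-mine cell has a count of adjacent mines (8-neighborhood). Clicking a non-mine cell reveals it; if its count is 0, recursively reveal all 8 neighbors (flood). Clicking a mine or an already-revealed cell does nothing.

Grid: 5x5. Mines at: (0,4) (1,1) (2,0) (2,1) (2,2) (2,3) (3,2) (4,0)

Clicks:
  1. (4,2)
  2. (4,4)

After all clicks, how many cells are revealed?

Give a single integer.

Answer: 5

Derivation:
Click 1 (4,2) count=1: revealed 1 new [(4,2)] -> total=1
Click 2 (4,4) count=0: revealed 4 new [(3,3) (3,4) (4,3) (4,4)] -> total=5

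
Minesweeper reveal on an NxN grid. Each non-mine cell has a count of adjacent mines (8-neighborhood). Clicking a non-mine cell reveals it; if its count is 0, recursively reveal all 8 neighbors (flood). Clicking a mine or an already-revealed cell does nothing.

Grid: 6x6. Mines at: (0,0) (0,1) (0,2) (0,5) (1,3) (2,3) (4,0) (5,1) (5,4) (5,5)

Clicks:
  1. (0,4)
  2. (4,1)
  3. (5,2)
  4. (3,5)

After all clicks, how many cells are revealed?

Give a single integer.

Click 1 (0,4) count=2: revealed 1 new [(0,4)] -> total=1
Click 2 (4,1) count=2: revealed 1 new [(4,1)] -> total=2
Click 3 (5,2) count=1: revealed 1 new [(5,2)] -> total=3
Click 4 (3,5) count=0: revealed 8 new [(1,4) (1,5) (2,4) (2,5) (3,4) (3,5) (4,4) (4,5)] -> total=11

Answer: 11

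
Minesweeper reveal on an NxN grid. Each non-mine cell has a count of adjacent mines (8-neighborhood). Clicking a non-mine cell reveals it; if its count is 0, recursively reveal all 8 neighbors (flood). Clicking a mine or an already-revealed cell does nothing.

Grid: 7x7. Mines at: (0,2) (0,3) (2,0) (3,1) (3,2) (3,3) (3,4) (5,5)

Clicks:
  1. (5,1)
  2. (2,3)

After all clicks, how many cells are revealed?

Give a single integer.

Click 1 (5,1) count=0: revealed 15 new [(4,0) (4,1) (4,2) (4,3) (4,4) (5,0) (5,1) (5,2) (5,3) (5,4) (6,0) (6,1) (6,2) (6,3) (6,4)] -> total=15
Click 2 (2,3) count=3: revealed 1 new [(2,3)] -> total=16

Answer: 16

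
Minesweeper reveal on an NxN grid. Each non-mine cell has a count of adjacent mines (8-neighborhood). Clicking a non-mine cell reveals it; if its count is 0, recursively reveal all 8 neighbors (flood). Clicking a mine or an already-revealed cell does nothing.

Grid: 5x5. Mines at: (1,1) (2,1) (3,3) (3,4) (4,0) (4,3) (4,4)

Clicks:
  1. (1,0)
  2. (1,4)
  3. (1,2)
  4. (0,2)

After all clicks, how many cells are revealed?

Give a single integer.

Answer: 10

Derivation:
Click 1 (1,0) count=2: revealed 1 new [(1,0)] -> total=1
Click 2 (1,4) count=0: revealed 9 new [(0,2) (0,3) (0,4) (1,2) (1,3) (1,4) (2,2) (2,3) (2,4)] -> total=10
Click 3 (1,2) count=2: revealed 0 new [(none)] -> total=10
Click 4 (0,2) count=1: revealed 0 new [(none)] -> total=10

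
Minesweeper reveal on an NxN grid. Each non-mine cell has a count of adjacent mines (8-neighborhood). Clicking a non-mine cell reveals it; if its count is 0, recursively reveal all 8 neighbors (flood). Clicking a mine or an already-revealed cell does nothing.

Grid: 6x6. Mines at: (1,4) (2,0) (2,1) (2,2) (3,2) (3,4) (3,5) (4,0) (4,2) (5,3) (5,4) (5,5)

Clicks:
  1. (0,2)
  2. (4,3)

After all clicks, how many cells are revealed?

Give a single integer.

Click 1 (0,2) count=0: revealed 8 new [(0,0) (0,1) (0,2) (0,3) (1,0) (1,1) (1,2) (1,3)] -> total=8
Click 2 (4,3) count=5: revealed 1 new [(4,3)] -> total=9

Answer: 9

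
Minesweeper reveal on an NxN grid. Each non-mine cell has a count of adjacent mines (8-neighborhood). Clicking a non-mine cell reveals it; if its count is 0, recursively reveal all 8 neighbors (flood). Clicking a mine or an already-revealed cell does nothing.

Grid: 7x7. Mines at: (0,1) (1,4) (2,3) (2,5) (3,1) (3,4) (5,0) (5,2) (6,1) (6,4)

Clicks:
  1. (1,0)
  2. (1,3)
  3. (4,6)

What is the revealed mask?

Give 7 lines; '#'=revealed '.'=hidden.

Click 1 (1,0) count=1: revealed 1 new [(1,0)] -> total=1
Click 2 (1,3) count=2: revealed 1 new [(1,3)] -> total=2
Click 3 (4,6) count=0: revealed 8 new [(3,5) (3,6) (4,5) (4,6) (5,5) (5,6) (6,5) (6,6)] -> total=10

Answer: .......
#..#...
.......
.....##
.....##
.....##
.....##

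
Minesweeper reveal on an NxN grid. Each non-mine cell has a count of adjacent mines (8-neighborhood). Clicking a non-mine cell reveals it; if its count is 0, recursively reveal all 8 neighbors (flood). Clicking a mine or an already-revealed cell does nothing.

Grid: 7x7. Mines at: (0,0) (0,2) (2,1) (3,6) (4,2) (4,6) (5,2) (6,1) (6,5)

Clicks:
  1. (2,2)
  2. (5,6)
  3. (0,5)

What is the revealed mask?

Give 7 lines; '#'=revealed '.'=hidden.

Answer: ...####
..#####
..#####
..####.
...###.
...####
.......

Derivation:
Click 1 (2,2) count=1: revealed 1 new [(2,2)] -> total=1
Click 2 (5,6) count=2: revealed 1 new [(5,6)] -> total=2
Click 3 (0,5) count=0: revealed 23 new [(0,3) (0,4) (0,5) (0,6) (1,2) (1,3) (1,4) (1,5) (1,6) (2,3) (2,4) (2,5) (2,6) (3,2) (3,3) (3,4) (3,5) (4,3) (4,4) (4,5) (5,3) (5,4) (5,5)] -> total=25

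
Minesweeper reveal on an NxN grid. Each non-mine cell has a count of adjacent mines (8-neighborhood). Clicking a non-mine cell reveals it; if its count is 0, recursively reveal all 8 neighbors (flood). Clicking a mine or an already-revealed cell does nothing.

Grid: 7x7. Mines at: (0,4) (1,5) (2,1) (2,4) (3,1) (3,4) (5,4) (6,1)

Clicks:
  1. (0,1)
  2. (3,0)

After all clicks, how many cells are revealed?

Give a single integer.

Answer: 9

Derivation:
Click 1 (0,1) count=0: revealed 8 new [(0,0) (0,1) (0,2) (0,3) (1,0) (1,1) (1,2) (1,3)] -> total=8
Click 2 (3,0) count=2: revealed 1 new [(3,0)] -> total=9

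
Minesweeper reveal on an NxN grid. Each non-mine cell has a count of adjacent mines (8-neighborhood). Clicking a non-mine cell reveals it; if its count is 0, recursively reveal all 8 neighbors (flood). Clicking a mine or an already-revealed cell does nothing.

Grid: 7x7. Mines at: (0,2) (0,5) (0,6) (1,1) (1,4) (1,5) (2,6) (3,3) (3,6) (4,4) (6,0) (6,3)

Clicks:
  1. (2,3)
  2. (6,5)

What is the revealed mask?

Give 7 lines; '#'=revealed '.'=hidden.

Answer: .......
.......
...#...
.......
.....##
....###
....###

Derivation:
Click 1 (2,3) count=2: revealed 1 new [(2,3)] -> total=1
Click 2 (6,5) count=0: revealed 8 new [(4,5) (4,6) (5,4) (5,5) (5,6) (6,4) (6,5) (6,6)] -> total=9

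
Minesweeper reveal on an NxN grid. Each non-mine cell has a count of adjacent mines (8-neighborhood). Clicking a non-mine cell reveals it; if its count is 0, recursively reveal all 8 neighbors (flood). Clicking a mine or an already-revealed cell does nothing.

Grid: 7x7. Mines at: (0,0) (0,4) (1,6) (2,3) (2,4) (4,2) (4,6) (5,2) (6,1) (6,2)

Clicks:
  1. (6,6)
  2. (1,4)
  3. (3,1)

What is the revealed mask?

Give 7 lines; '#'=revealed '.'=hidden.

Answer: .......
....#..
.......
.#.###.
...###.
...####
...####

Derivation:
Click 1 (6,6) count=0: revealed 14 new [(3,3) (3,4) (3,5) (4,3) (4,4) (4,5) (5,3) (5,4) (5,5) (5,6) (6,3) (6,4) (6,5) (6,6)] -> total=14
Click 2 (1,4) count=3: revealed 1 new [(1,4)] -> total=15
Click 3 (3,1) count=1: revealed 1 new [(3,1)] -> total=16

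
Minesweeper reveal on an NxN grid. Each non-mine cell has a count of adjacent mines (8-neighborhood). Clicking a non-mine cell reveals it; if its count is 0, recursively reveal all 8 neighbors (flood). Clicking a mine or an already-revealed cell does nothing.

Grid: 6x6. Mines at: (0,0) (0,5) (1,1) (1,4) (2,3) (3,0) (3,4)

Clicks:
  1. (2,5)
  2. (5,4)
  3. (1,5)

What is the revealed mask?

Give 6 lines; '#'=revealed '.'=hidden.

Answer: ......
.....#
.....#
.###..
######
######

Derivation:
Click 1 (2,5) count=2: revealed 1 new [(2,5)] -> total=1
Click 2 (5,4) count=0: revealed 15 new [(3,1) (3,2) (3,3) (4,0) (4,1) (4,2) (4,3) (4,4) (4,5) (5,0) (5,1) (5,2) (5,3) (5,4) (5,5)] -> total=16
Click 3 (1,5) count=2: revealed 1 new [(1,5)] -> total=17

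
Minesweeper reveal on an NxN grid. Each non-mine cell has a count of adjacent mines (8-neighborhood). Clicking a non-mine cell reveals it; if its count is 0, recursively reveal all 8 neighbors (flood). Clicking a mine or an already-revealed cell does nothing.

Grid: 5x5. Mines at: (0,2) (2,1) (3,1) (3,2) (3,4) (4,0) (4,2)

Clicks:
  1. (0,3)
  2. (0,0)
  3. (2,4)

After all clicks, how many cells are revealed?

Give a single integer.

Click 1 (0,3) count=1: revealed 1 new [(0,3)] -> total=1
Click 2 (0,0) count=0: revealed 4 new [(0,0) (0,1) (1,0) (1,1)] -> total=5
Click 3 (2,4) count=1: revealed 1 new [(2,4)] -> total=6

Answer: 6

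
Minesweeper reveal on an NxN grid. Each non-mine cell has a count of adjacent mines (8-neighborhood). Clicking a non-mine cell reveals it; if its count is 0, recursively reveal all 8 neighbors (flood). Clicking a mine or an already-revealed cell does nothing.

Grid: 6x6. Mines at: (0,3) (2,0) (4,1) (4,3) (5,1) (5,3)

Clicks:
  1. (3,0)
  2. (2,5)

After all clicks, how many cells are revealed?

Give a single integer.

Click 1 (3,0) count=2: revealed 1 new [(3,0)] -> total=1
Click 2 (2,5) count=0: revealed 21 new [(0,4) (0,5) (1,1) (1,2) (1,3) (1,4) (1,5) (2,1) (2,2) (2,3) (2,4) (2,5) (3,1) (3,2) (3,3) (3,4) (3,5) (4,4) (4,5) (5,4) (5,5)] -> total=22

Answer: 22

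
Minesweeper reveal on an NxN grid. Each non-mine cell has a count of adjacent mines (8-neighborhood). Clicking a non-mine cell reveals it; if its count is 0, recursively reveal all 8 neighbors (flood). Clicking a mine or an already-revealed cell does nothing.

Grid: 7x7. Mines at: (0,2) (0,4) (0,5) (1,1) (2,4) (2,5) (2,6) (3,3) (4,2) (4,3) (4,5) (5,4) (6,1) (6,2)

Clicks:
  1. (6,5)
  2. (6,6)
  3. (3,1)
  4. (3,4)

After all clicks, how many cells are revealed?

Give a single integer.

Click 1 (6,5) count=1: revealed 1 new [(6,5)] -> total=1
Click 2 (6,6) count=0: revealed 3 new [(5,5) (5,6) (6,6)] -> total=4
Click 3 (3,1) count=1: revealed 1 new [(3,1)] -> total=5
Click 4 (3,4) count=5: revealed 1 new [(3,4)] -> total=6

Answer: 6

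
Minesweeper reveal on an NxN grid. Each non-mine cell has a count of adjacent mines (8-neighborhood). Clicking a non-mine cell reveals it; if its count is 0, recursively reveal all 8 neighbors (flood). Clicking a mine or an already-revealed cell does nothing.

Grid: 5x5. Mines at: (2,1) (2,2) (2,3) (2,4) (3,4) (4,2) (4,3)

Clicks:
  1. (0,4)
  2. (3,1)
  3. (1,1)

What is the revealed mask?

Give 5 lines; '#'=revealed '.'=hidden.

Answer: #####
#####
.....
.#...
.....

Derivation:
Click 1 (0,4) count=0: revealed 10 new [(0,0) (0,1) (0,2) (0,3) (0,4) (1,0) (1,1) (1,2) (1,3) (1,4)] -> total=10
Click 2 (3,1) count=3: revealed 1 new [(3,1)] -> total=11
Click 3 (1,1) count=2: revealed 0 new [(none)] -> total=11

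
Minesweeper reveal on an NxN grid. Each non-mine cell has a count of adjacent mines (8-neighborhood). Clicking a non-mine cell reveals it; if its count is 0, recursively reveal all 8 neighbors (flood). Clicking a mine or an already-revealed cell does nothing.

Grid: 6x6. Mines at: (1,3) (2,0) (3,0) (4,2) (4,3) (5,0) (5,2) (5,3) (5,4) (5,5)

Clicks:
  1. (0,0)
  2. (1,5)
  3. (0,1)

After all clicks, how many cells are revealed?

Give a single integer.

Answer: 16

Derivation:
Click 1 (0,0) count=0: revealed 6 new [(0,0) (0,1) (0,2) (1,0) (1,1) (1,2)] -> total=6
Click 2 (1,5) count=0: revealed 10 new [(0,4) (0,5) (1,4) (1,5) (2,4) (2,5) (3,4) (3,5) (4,4) (4,5)] -> total=16
Click 3 (0,1) count=0: revealed 0 new [(none)] -> total=16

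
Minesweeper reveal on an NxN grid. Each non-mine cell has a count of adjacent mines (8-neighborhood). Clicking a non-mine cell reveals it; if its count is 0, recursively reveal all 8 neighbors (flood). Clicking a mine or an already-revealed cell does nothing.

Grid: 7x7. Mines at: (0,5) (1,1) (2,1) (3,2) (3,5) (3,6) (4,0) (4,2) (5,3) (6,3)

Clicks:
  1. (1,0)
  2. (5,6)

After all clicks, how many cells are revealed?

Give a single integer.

Answer: 10

Derivation:
Click 1 (1,0) count=2: revealed 1 new [(1,0)] -> total=1
Click 2 (5,6) count=0: revealed 9 new [(4,4) (4,5) (4,6) (5,4) (5,5) (5,6) (6,4) (6,5) (6,6)] -> total=10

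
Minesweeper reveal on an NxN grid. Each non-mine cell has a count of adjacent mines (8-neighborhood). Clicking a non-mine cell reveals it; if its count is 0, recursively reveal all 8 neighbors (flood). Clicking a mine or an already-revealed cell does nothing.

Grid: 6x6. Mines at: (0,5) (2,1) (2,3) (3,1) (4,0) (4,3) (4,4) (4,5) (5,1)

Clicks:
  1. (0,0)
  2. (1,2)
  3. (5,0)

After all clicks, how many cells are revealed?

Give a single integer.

Answer: 11

Derivation:
Click 1 (0,0) count=0: revealed 10 new [(0,0) (0,1) (0,2) (0,3) (0,4) (1,0) (1,1) (1,2) (1,3) (1,4)] -> total=10
Click 2 (1,2) count=2: revealed 0 new [(none)] -> total=10
Click 3 (5,0) count=2: revealed 1 new [(5,0)] -> total=11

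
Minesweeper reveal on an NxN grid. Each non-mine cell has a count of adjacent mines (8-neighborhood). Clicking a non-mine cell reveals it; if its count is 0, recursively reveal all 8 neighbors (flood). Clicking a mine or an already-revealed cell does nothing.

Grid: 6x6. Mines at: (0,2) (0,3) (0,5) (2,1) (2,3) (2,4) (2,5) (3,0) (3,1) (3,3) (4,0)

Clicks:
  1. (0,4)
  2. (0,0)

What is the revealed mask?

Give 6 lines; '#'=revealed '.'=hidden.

Answer: ##..#.
##....
......
......
......
......

Derivation:
Click 1 (0,4) count=2: revealed 1 new [(0,4)] -> total=1
Click 2 (0,0) count=0: revealed 4 new [(0,0) (0,1) (1,0) (1,1)] -> total=5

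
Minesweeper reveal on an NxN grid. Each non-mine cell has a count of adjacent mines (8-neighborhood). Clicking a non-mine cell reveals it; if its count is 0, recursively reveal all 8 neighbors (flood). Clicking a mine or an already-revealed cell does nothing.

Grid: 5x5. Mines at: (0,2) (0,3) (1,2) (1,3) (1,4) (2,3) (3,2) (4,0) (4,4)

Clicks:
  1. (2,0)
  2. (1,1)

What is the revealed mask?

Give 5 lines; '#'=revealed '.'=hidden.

Answer: ##...
##...
##...
##...
.....

Derivation:
Click 1 (2,0) count=0: revealed 8 new [(0,0) (0,1) (1,0) (1,1) (2,0) (2,1) (3,0) (3,1)] -> total=8
Click 2 (1,1) count=2: revealed 0 new [(none)] -> total=8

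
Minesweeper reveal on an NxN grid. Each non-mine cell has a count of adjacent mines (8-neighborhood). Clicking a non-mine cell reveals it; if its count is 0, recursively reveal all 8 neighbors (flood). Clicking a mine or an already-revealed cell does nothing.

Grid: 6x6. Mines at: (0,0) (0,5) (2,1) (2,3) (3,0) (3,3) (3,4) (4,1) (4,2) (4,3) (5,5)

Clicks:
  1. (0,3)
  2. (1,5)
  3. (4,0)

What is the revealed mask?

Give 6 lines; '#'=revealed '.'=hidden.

Answer: .####.
.#####
......
......
#.....
......

Derivation:
Click 1 (0,3) count=0: revealed 8 new [(0,1) (0,2) (0,3) (0,4) (1,1) (1,2) (1,3) (1,4)] -> total=8
Click 2 (1,5) count=1: revealed 1 new [(1,5)] -> total=9
Click 3 (4,0) count=2: revealed 1 new [(4,0)] -> total=10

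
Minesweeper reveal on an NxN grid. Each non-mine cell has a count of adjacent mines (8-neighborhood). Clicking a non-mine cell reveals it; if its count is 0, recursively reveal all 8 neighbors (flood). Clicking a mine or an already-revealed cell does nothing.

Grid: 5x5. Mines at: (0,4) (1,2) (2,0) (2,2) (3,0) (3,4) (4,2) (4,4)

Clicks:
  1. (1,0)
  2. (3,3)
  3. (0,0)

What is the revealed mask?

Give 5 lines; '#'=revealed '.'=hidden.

Click 1 (1,0) count=1: revealed 1 new [(1,0)] -> total=1
Click 2 (3,3) count=4: revealed 1 new [(3,3)] -> total=2
Click 3 (0,0) count=0: revealed 3 new [(0,0) (0,1) (1,1)] -> total=5

Answer: ##...
##...
.....
...#.
.....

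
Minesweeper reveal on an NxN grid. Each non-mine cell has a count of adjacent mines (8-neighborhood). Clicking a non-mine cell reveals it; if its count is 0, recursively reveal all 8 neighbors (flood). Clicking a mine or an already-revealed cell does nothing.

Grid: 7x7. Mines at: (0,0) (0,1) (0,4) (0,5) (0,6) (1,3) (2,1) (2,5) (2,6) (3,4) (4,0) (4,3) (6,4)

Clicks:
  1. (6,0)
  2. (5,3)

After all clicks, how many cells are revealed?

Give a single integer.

Click 1 (6,0) count=0: revealed 8 new [(5,0) (5,1) (5,2) (5,3) (6,0) (6,1) (6,2) (6,3)] -> total=8
Click 2 (5,3) count=2: revealed 0 new [(none)] -> total=8

Answer: 8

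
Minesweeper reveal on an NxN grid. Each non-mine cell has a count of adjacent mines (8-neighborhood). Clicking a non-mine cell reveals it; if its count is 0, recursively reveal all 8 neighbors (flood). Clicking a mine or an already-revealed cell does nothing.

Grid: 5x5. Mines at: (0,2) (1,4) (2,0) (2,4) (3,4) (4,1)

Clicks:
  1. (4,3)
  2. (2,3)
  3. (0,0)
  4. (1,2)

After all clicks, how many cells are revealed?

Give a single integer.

Answer: 7

Derivation:
Click 1 (4,3) count=1: revealed 1 new [(4,3)] -> total=1
Click 2 (2,3) count=3: revealed 1 new [(2,3)] -> total=2
Click 3 (0,0) count=0: revealed 4 new [(0,0) (0,1) (1,0) (1,1)] -> total=6
Click 4 (1,2) count=1: revealed 1 new [(1,2)] -> total=7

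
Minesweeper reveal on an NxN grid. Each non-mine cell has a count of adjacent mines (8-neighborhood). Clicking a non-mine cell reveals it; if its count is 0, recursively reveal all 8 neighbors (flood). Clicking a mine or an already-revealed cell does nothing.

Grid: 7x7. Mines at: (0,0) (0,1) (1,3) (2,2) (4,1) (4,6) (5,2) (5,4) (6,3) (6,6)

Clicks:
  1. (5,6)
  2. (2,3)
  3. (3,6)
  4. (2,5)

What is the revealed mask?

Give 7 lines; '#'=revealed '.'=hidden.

Click 1 (5,6) count=2: revealed 1 new [(5,6)] -> total=1
Click 2 (2,3) count=2: revealed 1 new [(2,3)] -> total=2
Click 3 (3,6) count=1: revealed 1 new [(3,6)] -> total=3
Click 4 (2,5) count=0: revealed 15 new [(0,4) (0,5) (0,6) (1,4) (1,5) (1,6) (2,4) (2,5) (2,6) (3,3) (3,4) (3,5) (4,3) (4,4) (4,5)] -> total=18

Answer: ....###
....###
...####
...####
...###.
......#
.......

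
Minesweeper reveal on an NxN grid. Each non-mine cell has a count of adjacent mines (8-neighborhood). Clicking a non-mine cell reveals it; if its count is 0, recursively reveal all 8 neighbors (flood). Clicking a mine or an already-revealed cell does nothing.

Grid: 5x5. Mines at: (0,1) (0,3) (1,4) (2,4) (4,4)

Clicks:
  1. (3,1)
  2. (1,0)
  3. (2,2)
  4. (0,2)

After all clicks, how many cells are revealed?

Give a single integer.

Click 1 (3,1) count=0: revealed 16 new [(1,0) (1,1) (1,2) (1,3) (2,0) (2,1) (2,2) (2,3) (3,0) (3,1) (3,2) (3,3) (4,0) (4,1) (4,2) (4,3)] -> total=16
Click 2 (1,0) count=1: revealed 0 new [(none)] -> total=16
Click 3 (2,2) count=0: revealed 0 new [(none)] -> total=16
Click 4 (0,2) count=2: revealed 1 new [(0,2)] -> total=17

Answer: 17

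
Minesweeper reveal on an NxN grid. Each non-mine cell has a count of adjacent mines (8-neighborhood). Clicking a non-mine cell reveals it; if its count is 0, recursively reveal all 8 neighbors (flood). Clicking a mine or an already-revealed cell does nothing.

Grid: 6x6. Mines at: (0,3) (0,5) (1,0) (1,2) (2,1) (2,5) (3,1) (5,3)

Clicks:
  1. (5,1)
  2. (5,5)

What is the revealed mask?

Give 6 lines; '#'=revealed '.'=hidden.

Click 1 (5,1) count=0: revealed 6 new [(4,0) (4,1) (4,2) (5,0) (5,1) (5,2)] -> total=6
Click 2 (5,5) count=0: revealed 6 new [(3,4) (3,5) (4,4) (4,5) (5,4) (5,5)] -> total=12

Answer: ......
......
......
....##
###.##
###.##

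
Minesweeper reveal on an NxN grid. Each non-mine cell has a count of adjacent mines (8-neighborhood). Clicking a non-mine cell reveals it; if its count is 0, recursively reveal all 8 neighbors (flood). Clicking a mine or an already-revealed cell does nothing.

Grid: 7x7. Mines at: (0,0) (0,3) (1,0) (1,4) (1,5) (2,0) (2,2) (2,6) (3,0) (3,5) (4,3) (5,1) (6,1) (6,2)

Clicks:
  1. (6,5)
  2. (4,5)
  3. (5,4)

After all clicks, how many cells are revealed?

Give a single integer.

Answer: 11

Derivation:
Click 1 (6,5) count=0: revealed 11 new [(4,4) (4,5) (4,6) (5,3) (5,4) (5,5) (5,6) (6,3) (6,4) (6,5) (6,6)] -> total=11
Click 2 (4,5) count=1: revealed 0 new [(none)] -> total=11
Click 3 (5,4) count=1: revealed 0 new [(none)] -> total=11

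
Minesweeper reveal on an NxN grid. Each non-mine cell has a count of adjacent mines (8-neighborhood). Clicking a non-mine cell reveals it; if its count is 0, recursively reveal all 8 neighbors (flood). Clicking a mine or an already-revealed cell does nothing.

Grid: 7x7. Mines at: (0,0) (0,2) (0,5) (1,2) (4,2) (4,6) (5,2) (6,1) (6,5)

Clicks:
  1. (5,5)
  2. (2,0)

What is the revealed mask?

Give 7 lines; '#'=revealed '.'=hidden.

Click 1 (5,5) count=2: revealed 1 new [(5,5)] -> total=1
Click 2 (2,0) count=0: revealed 10 new [(1,0) (1,1) (2,0) (2,1) (3,0) (3,1) (4,0) (4,1) (5,0) (5,1)] -> total=11

Answer: .......
##.....
##.....
##.....
##.....
##...#.
.......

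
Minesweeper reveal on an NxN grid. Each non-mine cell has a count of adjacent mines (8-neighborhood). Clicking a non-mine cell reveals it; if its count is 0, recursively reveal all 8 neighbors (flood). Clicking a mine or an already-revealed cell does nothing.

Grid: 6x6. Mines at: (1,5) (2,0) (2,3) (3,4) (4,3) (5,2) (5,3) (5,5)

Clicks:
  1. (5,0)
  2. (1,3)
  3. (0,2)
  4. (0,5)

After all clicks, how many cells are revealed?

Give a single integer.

Answer: 17

Derivation:
Click 1 (5,0) count=0: revealed 6 new [(3,0) (3,1) (4,0) (4,1) (5,0) (5,1)] -> total=6
Click 2 (1,3) count=1: revealed 1 new [(1,3)] -> total=7
Click 3 (0,2) count=0: revealed 9 new [(0,0) (0,1) (0,2) (0,3) (0,4) (1,0) (1,1) (1,2) (1,4)] -> total=16
Click 4 (0,5) count=1: revealed 1 new [(0,5)] -> total=17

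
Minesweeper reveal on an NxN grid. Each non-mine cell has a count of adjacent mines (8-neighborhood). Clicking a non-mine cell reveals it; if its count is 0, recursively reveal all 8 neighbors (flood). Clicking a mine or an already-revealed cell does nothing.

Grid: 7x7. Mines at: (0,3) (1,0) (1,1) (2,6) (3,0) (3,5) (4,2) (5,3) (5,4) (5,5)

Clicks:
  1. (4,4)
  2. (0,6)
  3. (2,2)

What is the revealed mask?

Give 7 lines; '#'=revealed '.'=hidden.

Click 1 (4,4) count=4: revealed 1 new [(4,4)] -> total=1
Click 2 (0,6) count=0: revealed 6 new [(0,4) (0,5) (0,6) (1,4) (1,5) (1,6)] -> total=7
Click 3 (2,2) count=1: revealed 1 new [(2,2)] -> total=8

Answer: ....###
....###
..#....
.......
....#..
.......
.......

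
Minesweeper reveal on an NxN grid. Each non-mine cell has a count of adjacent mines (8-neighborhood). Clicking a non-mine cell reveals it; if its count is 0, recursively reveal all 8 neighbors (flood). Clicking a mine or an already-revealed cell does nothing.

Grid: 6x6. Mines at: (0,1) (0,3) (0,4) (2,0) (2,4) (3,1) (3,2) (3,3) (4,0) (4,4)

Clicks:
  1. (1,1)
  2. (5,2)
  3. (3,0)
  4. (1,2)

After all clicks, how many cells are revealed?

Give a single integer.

Answer: 9

Derivation:
Click 1 (1,1) count=2: revealed 1 new [(1,1)] -> total=1
Click 2 (5,2) count=0: revealed 6 new [(4,1) (4,2) (4,3) (5,1) (5,2) (5,3)] -> total=7
Click 3 (3,0) count=3: revealed 1 new [(3,0)] -> total=8
Click 4 (1,2) count=2: revealed 1 new [(1,2)] -> total=9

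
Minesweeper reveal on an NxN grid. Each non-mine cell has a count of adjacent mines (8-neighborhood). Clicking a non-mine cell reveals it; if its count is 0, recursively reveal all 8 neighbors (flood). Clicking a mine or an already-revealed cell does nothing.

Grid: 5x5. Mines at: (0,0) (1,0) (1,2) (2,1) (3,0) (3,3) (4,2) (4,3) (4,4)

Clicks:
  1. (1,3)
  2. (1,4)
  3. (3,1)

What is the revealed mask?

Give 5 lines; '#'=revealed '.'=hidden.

Answer: ...##
...##
...##
.#...
.....

Derivation:
Click 1 (1,3) count=1: revealed 1 new [(1,3)] -> total=1
Click 2 (1,4) count=0: revealed 5 new [(0,3) (0,4) (1,4) (2,3) (2,4)] -> total=6
Click 3 (3,1) count=3: revealed 1 new [(3,1)] -> total=7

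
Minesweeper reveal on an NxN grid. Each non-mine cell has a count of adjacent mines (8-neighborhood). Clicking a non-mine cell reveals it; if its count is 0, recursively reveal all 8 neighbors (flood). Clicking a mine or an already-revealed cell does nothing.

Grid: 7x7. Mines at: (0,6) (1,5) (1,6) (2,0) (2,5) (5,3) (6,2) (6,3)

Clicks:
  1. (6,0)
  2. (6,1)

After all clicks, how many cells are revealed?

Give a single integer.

Click 1 (6,0) count=0: revealed 29 new [(0,0) (0,1) (0,2) (0,3) (0,4) (1,0) (1,1) (1,2) (1,3) (1,4) (2,1) (2,2) (2,3) (2,4) (3,0) (3,1) (3,2) (3,3) (3,4) (4,0) (4,1) (4,2) (4,3) (4,4) (5,0) (5,1) (5,2) (6,0) (6,1)] -> total=29
Click 2 (6,1) count=1: revealed 0 new [(none)] -> total=29

Answer: 29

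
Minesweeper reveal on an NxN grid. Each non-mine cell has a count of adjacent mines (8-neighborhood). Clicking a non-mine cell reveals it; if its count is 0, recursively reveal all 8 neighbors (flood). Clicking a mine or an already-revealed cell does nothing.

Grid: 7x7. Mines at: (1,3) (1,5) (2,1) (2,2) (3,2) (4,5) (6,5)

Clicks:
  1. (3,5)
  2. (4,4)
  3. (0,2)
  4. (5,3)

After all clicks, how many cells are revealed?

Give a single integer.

Click 1 (3,5) count=1: revealed 1 new [(3,5)] -> total=1
Click 2 (4,4) count=1: revealed 1 new [(4,4)] -> total=2
Click 3 (0,2) count=1: revealed 1 new [(0,2)] -> total=3
Click 4 (5,3) count=0: revealed 16 new [(3,0) (3,1) (4,0) (4,1) (4,2) (4,3) (5,0) (5,1) (5,2) (5,3) (5,4) (6,0) (6,1) (6,2) (6,3) (6,4)] -> total=19

Answer: 19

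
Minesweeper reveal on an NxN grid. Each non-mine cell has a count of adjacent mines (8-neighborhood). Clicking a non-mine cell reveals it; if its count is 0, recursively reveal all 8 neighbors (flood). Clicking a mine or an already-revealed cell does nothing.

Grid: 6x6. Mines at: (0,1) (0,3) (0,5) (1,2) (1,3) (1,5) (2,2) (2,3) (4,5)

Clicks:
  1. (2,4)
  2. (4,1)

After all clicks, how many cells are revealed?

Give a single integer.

Answer: 20

Derivation:
Click 1 (2,4) count=3: revealed 1 new [(2,4)] -> total=1
Click 2 (4,1) count=0: revealed 19 new [(1,0) (1,1) (2,0) (2,1) (3,0) (3,1) (3,2) (3,3) (3,4) (4,0) (4,1) (4,2) (4,3) (4,4) (5,0) (5,1) (5,2) (5,3) (5,4)] -> total=20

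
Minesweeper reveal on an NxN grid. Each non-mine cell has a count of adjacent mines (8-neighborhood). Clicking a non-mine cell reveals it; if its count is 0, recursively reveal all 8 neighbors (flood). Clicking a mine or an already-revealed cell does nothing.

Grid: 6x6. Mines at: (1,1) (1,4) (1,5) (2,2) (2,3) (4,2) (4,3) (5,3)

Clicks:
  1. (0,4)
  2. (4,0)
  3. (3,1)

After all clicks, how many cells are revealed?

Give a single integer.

Answer: 9

Derivation:
Click 1 (0,4) count=2: revealed 1 new [(0,4)] -> total=1
Click 2 (4,0) count=0: revealed 8 new [(2,0) (2,1) (3,0) (3,1) (4,0) (4,1) (5,0) (5,1)] -> total=9
Click 3 (3,1) count=2: revealed 0 new [(none)] -> total=9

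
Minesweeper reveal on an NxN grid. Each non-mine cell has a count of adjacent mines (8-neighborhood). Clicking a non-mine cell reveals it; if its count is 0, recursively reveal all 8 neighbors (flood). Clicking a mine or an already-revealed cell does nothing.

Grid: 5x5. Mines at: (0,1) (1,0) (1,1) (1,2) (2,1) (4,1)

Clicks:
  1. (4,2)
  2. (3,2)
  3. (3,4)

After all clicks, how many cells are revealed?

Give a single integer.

Answer: 13

Derivation:
Click 1 (4,2) count=1: revealed 1 new [(4,2)] -> total=1
Click 2 (3,2) count=2: revealed 1 new [(3,2)] -> total=2
Click 3 (3,4) count=0: revealed 11 new [(0,3) (0,4) (1,3) (1,4) (2,2) (2,3) (2,4) (3,3) (3,4) (4,3) (4,4)] -> total=13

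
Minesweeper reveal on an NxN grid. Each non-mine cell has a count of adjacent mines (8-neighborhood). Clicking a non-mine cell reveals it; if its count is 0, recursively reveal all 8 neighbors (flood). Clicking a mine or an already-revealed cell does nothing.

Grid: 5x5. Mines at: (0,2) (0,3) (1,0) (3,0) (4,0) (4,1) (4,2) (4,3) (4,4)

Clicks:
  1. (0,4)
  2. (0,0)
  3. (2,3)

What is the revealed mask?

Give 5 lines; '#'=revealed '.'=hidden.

Click 1 (0,4) count=1: revealed 1 new [(0,4)] -> total=1
Click 2 (0,0) count=1: revealed 1 new [(0,0)] -> total=2
Click 3 (2,3) count=0: revealed 12 new [(1,1) (1,2) (1,3) (1,4) (2,1) (2,2) (2,3) (2,4) (3,1) (3,2) (3,3) (3,4)] -> total=14

Answer: #...#
.####
.####
.####
.....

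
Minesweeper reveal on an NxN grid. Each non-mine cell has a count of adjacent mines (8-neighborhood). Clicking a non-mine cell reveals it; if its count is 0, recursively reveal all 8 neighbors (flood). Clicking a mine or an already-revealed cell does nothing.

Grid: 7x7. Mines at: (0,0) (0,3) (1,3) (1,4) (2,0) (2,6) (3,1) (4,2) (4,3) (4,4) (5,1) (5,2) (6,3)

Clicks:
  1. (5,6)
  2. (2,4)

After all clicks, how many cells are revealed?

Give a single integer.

Click 1 (5,6) count=0: revealed 10 new [(3,5) (3,6) (4,5) (4,6) (5,4) (5,5) (5,6) (6,4) (6,5) (6,6)] -> total=10
Click 2 (2,4) count=2: revealed 1 new [(2,4)] -> total=11

Answer: 11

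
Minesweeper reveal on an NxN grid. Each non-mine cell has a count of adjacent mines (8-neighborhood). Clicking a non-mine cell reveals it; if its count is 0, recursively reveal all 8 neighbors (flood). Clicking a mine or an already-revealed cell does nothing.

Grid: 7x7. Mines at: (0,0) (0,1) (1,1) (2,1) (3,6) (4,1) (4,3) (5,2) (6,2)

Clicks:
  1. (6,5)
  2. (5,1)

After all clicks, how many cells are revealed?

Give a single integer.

Click 1 (6,5) count=0: revealed 11 new [(4,4) (4,5) (4,6) (5,3) (5,4) (5,5) (5,6) (6,3) (6,4) (6,5) (6,6)] -> total=11
Click 2 (5,1) count=3: revealed 1 new [(5,1)] -> total=12

Answer: 12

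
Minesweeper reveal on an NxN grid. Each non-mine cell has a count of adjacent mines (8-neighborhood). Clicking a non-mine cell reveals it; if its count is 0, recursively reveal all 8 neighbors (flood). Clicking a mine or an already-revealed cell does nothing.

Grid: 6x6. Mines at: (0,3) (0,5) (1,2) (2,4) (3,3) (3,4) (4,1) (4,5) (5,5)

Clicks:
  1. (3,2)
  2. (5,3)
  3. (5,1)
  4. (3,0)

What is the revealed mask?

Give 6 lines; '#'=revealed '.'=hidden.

Click 1 (3,2) count=2: revealed 1 new [(3,2)] -> total=1
Click 2 (5,3) count=0: revealed 6 new [(4,2) (4,3) (4,4) (5,2) (5,3) (5,4)] -> total=7
Click 3 (5,1) count=1: revealed 1 new [(5,1)] -> total=8
Click 4 (3,0) count=1: revealed 1 new [(3,0)] -> total=9

Answer: ......
......
......
#.#...
..###.
.####.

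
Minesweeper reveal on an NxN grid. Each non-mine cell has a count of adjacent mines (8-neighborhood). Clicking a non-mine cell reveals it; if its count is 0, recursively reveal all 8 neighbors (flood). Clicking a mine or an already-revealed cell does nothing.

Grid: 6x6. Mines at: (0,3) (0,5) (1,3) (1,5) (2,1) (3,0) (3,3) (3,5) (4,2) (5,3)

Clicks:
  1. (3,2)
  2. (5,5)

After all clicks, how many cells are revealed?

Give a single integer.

Click 1 (3,2) count=3: revealed 1 new [(3,2)] -> total=1
Click 2 (5,5) count=0: revealed 4 new [(4,4) (4,5) (5,4) (5,5)] -> total=5

Answer: 5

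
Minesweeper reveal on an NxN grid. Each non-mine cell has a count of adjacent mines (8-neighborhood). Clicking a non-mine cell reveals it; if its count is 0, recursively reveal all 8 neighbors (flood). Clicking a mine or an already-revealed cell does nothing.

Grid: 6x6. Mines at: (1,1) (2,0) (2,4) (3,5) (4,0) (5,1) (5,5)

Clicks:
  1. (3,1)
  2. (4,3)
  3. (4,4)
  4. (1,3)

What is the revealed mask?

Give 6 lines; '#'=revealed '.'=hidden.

Answer: ......
...#..
.###..
.####.
.####.
..###.

Derivation:
Click 1 (3,1) count=2: revealed 1 new [(3,1)] -> total=1
Click 2 (4,3) count=0: revealed 13 new [(2,1) (2,2) (2,3) (3,2) (3,3) (3,4) (4,1) (4,2) (4,3) (4,4) (5,2) (5,3) (5,4)] -> total=14
Click 3 (4,4) count=2: revealed 0 new [(none)] -> total=14
Click 4 (1,3) count=1: revealed 1 new [(1,3)] -> total=15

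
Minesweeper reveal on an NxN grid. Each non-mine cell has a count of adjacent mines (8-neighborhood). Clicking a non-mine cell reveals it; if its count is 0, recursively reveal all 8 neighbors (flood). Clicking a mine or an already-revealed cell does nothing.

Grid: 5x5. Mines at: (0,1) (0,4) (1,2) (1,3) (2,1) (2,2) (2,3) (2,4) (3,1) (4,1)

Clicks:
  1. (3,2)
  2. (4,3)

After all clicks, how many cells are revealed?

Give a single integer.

Answer: 6

Derivation:
Click 1 (3,2) count=5: revealed 1 new [(3,2)] -> total=1
Click 2 (4,3) count=0: revealed 5 new [(3,3) (3,4) (4,2) (4,3) (4,4)] -> total=6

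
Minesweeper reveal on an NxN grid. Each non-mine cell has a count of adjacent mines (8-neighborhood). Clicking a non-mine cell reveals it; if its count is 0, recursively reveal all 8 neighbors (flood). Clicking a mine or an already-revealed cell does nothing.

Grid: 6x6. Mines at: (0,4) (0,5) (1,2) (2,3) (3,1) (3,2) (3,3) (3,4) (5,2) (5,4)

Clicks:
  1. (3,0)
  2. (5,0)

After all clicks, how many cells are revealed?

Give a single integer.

Click 1 (3,0) count=1: revealed 1 new [(3,0)] -> total=1
Click 2 (5,0) count=0: revealed 4 new [(4,0) (4,1) (5,0) (5,1)] -> total=5

Answer: 5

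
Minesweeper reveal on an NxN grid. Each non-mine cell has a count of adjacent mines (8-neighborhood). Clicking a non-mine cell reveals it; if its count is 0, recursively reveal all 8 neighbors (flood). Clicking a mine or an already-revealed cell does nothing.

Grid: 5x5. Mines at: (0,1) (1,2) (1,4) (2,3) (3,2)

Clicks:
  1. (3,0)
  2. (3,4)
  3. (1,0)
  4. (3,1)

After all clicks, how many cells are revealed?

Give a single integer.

Answer: 9

Derivation:
Click 1 (3,0) count=0: revealed 8 new [(1,0) (1,1) (2,0) (2,1) (3,0) (3,1) (4,0) (4,1)] -> total=8
Click 2 (3,4) count=1: revealed 1 new [(3,4)] -> total=9
Click 3 (1,0) count=1: revealed 0 new [(none)] -> total=9
Click 4 (3,1) count=1: revealed 0 new [(none)] -> total=9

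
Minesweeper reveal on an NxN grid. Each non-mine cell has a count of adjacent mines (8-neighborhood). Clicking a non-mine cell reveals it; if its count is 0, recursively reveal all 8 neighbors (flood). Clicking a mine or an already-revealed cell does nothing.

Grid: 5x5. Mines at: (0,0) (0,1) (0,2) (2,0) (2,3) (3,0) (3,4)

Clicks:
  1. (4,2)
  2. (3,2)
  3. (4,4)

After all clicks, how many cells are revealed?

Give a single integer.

Answer: 7

Derivation:
Click 1 (4,2) count=0: revealed 6 new [(3,1) (3,2) (3,3) (4,1) (4,2) (4,3)] -> total=6
Click 2 (3,2) count=1: revealed 0 new [(none)] -> total=6
Click 3 (4,4) count=1: revealed 1 new [(4,4)] -> total=7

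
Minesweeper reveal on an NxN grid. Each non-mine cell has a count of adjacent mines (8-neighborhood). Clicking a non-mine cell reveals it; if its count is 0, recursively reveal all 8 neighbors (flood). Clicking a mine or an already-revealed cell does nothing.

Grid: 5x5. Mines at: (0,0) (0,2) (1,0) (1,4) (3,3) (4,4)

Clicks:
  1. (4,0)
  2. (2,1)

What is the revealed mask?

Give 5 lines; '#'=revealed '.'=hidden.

Answer: .....
.....
###..
###..
###..

Derivation:
Click 1 (4,0) count=0: revealed 9 new [(2,0) (2,1) (2,2) (3,0) (3,1) (3,2) (4,0) (4,1) (4,2)] -> total=9
Click 2 (2,1) count=1: revealed 0 new [(none)] -> total=9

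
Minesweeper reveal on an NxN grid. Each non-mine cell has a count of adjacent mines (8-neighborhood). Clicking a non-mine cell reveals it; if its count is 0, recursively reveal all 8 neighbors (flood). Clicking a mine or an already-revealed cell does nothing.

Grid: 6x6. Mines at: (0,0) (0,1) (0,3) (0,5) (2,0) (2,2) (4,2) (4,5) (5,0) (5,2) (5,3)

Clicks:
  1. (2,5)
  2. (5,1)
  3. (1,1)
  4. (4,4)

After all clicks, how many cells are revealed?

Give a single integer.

Click 1 (2,5) count=0: revealed 9 new [(1,3) (1,4) (1,5) (2,3) (2,4) (2,5) (3,3) (3,4) (3,5)] -> total=9
Click 2 (5,1) count=3: revealed 1 new [(5,1)] -> total=10
Click 3 (1,1) count=4: revealed 1 new [(1,1)] -> total=11
Click 4 (4,4) count=2: revealed 1 new [(4,4)] -> total=12

Answer: 12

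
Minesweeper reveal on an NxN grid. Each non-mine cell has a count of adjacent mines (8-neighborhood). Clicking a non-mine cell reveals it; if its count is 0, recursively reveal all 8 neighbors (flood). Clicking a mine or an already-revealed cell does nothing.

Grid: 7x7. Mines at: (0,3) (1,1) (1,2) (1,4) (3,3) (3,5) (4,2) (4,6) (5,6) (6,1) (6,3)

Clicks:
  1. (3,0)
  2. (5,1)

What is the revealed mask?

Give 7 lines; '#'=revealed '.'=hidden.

Answer: .......
.......
##.....
##.....
##.....
##.....
.......

Derivation:
Click 1 (3,0) count=0: revealed 8 new [(2,0) (2,1) (3,0) (3,1) (4,0) (4,1) (5,0) (5,1)] -> total=8
Click 2 (5,1) count=2: revealed 0 new [(none)] -> total=8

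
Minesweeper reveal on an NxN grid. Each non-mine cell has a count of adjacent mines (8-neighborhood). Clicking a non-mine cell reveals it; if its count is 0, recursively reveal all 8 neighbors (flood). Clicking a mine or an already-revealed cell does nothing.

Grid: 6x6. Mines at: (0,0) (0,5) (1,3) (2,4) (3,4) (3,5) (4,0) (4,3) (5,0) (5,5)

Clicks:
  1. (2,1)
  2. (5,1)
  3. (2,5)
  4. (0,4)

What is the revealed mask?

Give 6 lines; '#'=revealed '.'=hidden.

Click 1 (2,1) count=0: revealed 9 new [(1,0) (1,1) (1,2) (2,0) (2,1) (2,2) (3,0) (3,1) (3,2)] -> total=9
Click 2 (5,1) count=2: revealed 1 new [(5,1)] -> total=10
Click 3 (2,5) count=3: revealed 1 new [(2,5)] -> total=11
Click 4 (0,4) count=2: revealed 1 new [(0,4)] -> total=12

Answer: ....#.
###...
###..#
###...
......
.#....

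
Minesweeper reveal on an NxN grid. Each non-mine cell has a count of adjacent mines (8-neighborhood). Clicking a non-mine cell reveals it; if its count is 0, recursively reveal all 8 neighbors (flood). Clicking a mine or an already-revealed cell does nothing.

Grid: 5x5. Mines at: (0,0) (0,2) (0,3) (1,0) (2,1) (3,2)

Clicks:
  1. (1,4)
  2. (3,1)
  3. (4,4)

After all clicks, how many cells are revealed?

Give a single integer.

Click 1 (1,4) count=1: revealed 1 new [(1,4)] -> total=1
Click 2 (3,1) count=2: revealed 1 new [(3,1)] -> total=2
Click 3 (4,4) count=0: revealed 7 new [(1,3) (2,3) (2,4) (3,3) (3,4) (4,3) (4,4)] -> total=9

Answer: 9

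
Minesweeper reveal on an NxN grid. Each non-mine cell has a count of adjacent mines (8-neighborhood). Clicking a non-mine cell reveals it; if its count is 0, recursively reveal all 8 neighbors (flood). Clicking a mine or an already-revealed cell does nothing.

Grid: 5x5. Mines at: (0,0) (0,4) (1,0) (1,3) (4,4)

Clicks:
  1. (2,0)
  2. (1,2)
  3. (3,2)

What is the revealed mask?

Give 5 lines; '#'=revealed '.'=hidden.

Answer: .....
..#..
####.
####.
####.

Derivation:
Click 1 (2,0) count=1: revealed 1 new [(2,0)] -> total=1
Click 2 (1,2) count=1: revealed 1 new [(1,2)] -> total=2
Click 3 (3,2) count=0: revealed 11 new [(2,1) (2,2) (2,3) (3,0) (3,1) (3,2) (3,3) (4,0) (4,1) (4,2) (4,3)] -> total=13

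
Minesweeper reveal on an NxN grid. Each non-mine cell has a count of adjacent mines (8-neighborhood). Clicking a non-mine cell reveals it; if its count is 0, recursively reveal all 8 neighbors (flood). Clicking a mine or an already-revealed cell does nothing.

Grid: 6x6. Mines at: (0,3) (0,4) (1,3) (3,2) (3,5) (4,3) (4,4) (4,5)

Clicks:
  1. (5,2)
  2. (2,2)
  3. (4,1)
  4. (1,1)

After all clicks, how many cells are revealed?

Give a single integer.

Click 1 (5,2) count=1: revealed 1 new [(5,2)] -> total=1
Click 2 (2,2) count=2: revealed 1 new [(2,2)] -> total=2
Click 3 (4,1) count=1: revealed 1 new [(4,1)] -> total=3
Click 4 (1,1) count=0: revealed 14 new [(0,0) (0,1) (0,2) (1,0) (1,1) (1,2) (2,0) (2,1) (3,0) (3,1) (4,0) (4,2) (5,0) (5,1)] -> total=17

Answer: 17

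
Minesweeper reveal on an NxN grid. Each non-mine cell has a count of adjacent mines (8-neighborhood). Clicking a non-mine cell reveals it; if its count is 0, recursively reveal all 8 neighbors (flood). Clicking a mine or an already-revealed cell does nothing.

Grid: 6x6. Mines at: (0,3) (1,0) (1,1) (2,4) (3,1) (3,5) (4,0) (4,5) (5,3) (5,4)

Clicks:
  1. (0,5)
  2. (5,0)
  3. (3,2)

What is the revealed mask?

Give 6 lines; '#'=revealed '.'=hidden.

Answer: ....##
....##
......
..#...
......
#.....

Derivation:
Click 1 (0,5) count=0: revealed 4 new [(0,4) (0,5) (1,4) (1,5)] -> total=4
Click 2 (5,0) count=1: revealed 1 new [(5,0)] -> total=5
Click 3 (3,2) count=1: revealed 1 new [(3,2)] -> total=6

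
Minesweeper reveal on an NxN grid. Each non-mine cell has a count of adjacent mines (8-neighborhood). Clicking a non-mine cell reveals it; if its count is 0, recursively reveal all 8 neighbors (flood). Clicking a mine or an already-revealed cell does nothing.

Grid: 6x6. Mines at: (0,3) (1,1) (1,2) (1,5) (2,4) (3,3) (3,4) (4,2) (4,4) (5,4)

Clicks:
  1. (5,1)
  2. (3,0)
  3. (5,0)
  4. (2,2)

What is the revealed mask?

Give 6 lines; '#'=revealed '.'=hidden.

Answer: ......
......
###...
##....
##....
##....

Derivation:
Click 1 (5,1) count=1: revealed 1 new [(5,1)] -> total=1
Click 2 (3,0) count=0: revealed 7 new [(2,0) (2,1) (3,0) (3,1) (4,0) (4,1) (5,0)] -> total=8
Click 3 (5,0) count=0: revealed 0 new [(none)] -> total=8
Click 4 (2,2) count=3: revealed 1 new [(2,2)] -> total=9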